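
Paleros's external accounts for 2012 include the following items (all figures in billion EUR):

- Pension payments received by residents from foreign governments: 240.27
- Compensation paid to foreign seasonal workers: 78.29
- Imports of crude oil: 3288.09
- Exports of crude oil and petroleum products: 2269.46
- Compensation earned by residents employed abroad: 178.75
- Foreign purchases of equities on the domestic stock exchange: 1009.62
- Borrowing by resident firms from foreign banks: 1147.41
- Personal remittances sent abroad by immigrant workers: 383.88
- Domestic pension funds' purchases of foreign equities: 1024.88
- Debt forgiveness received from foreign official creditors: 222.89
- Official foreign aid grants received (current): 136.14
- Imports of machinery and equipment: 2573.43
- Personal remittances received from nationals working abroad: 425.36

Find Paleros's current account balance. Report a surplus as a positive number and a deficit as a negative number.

Goods: -3288.09 + 2269.46 - 2573.43 = -3592.06
Primary income: -78.29 + 178.75 = 100.46
Secondary income: 425.36 - 383.88 + 136.14 + 240.27 = 417.89
Current account = (-3592.06) + 100.46 + 417.89 = -3073.71
(Excluded from the current account — financial account: foreign purchases of equities on the domestic stock exchange 1009.62, borrowing by resident firms from foreign banks 1147.41, domestic pension funds' purchases of foreign equities 1024.88; capital account: debt forgiveness received from foreign official creditors 222.89.)

-3073.71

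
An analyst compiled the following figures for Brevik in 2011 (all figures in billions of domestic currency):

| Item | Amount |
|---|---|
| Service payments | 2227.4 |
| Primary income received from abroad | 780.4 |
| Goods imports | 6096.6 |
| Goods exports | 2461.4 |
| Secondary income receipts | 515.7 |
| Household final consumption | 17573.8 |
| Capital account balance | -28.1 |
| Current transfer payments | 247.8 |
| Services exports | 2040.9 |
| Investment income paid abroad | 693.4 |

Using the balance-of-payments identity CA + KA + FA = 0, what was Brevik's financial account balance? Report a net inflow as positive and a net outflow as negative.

Goods balance = 2461.4 - 6096.6 = -3635.2
Services balance = 2040.9 - 2227.4 = -186.5
Trade balance (goods + services) = -3635.2 + (-186.5) = -3821.7
Net primary income = 780.4 - 693.4 = 87.0
Net secondary income = 515.7 - 247.8 = 267.9
Current account = -3821.7 + 87.0 + 267.9 = -3466.8
Financial account = -(-3466.8 + (-28.1)) = 3494.9

3494.9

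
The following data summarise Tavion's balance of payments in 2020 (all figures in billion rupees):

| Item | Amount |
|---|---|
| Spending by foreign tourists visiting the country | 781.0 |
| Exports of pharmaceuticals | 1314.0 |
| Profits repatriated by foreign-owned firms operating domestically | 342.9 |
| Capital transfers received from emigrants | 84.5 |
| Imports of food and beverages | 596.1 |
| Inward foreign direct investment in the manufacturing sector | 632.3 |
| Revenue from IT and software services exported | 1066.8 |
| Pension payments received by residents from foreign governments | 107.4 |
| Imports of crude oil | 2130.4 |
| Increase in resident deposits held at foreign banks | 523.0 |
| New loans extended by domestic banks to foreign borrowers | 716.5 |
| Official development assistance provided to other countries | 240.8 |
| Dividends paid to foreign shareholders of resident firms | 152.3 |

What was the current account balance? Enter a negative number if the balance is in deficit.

Goods: 1314.0 - 2130.4 - 596.1 = -1412.5
Services: 781.0 + 1066.8 = 1847.8
Primary income: -342.9 - 152.3 = -495.2
Secondary income: -240.8 + 107.4 = -133.4
Current account = (-1412.5) + 1847.8 + (-495.2) + (-133.4) = -193.3
(Excluded from the current account — capital account: capital transfers received from emigrants 84.5; financial account: inward foreign direct investment in the manufacturing sector 632.3, increase in resident deposits held at foreign banks 523.0, new loans extended by domestic banks to foreign borrowers 716.5.)

-193.3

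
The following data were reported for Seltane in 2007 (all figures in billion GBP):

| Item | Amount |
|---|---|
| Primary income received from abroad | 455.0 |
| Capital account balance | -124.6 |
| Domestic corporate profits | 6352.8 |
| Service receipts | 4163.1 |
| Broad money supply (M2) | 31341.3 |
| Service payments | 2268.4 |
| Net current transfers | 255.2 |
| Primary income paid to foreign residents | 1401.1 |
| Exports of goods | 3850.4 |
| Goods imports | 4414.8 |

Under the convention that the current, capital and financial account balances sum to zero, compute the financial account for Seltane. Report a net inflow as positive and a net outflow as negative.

-514.8

Goods balance = 3850.4 - 4414.8 = -564.4
Services balance = 4163.1 - 2268.4 = 1894.7
Trade balance (goods + services) = -564.4 + 1894.7 = 1330.3
Net primary income = 455.0 - 1401.1 = -946.1
Net secondary income = 255.2
Current account = 1330.3 + (-946.1) + 255.2 = 639.4
Financial account = -(639.4 + (-124.6)) = -514.8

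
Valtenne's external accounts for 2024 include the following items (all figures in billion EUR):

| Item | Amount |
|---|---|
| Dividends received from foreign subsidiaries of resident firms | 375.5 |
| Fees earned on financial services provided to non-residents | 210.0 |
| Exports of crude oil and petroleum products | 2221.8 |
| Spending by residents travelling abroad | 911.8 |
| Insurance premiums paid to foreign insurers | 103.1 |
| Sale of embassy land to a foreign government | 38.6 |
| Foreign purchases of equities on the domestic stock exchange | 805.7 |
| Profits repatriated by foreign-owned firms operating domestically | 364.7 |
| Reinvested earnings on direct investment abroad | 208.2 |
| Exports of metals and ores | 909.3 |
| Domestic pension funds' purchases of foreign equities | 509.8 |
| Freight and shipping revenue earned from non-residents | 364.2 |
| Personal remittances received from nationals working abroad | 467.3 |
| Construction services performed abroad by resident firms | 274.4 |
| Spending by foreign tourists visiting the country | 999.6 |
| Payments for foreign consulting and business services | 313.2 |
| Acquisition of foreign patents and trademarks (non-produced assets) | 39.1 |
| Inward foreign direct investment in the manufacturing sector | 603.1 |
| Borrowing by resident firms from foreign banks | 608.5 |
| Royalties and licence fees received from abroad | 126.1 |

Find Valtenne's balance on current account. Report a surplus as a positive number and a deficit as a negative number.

Goods: 2221.8 + 909.3 = 3131.1
Services: 210.0 - 313.2 - 911.8 + 126.1 - 103.1 + 364.2 + 274.4 + 999.6 = 646.2
Primary income: 375.5 + 208.2 - 364.7 = 219.0
Secondary income: 467.3
Current account = 3131.1 + 646.2 + 219.0 + 467.3 = 4463.6
(Excluded from the current account — capital account: sale of embassy land to a foreign government 38.6, acquisition of foreign patents and trademarks (non-produced assets) 39.1; financial account: foreign purchases of equities on the domestic stock exchange 805.7, domestic pension funds' purchases of foreign equities 509.8, inward foreign direct investment in the manufacturing sector 603.1, borrowing by resident firms from foreign banks 608.5.)

4463.6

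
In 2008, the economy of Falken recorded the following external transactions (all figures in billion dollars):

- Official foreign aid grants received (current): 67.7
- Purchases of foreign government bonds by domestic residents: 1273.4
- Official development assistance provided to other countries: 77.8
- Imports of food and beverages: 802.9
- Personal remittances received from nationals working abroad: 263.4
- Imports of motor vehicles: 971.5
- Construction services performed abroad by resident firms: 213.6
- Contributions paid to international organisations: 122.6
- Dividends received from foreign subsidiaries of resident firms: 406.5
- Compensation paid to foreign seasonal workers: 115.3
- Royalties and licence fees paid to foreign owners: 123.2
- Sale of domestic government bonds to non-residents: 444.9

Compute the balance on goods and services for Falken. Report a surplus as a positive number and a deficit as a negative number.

Goods: -802.9 - 971.5 = -1774.4
Services: -123.2 + 213.6 = 90.4
Trade balance = -1774.4 + 90.4 = -1684.0
(Excluded from the trade balance — secondary income: official foreign aid grants received (current) 67.7, official development assistance provided to other countries 77.8, personal remittances received from nationals working abroad 263.4, contributions paid to international organisations 122.6; financial account: purchases of foreign government bonds by domestic residents 1273.4, sale of domestic government bonds to non-residents 444.9; primary income: dividends received from foreign subsidiaries of resident firms 406.5, compensation paid to foreign seasonal workers 115.3.)

-1684.0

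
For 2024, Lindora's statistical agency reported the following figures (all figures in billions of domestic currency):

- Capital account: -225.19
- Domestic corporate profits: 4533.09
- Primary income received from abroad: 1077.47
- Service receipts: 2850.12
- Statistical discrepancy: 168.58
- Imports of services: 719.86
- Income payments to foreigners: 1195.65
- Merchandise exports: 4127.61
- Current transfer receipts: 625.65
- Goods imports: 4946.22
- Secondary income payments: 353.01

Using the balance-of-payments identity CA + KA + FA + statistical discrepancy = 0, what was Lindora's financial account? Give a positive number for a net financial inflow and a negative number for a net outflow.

-1409.50

Goods balance = 4127.61 - 4946.22 = -818.61
Services balance = 2850.12 - 719.86 = 2130.26
Trade balance (goods + services) = -818.61 + 2130.26 = 1311.65
Net primary income = 1077.47 - 1195.65 = -118.18
Net secondary income = 625.65 - 353.01 = 272.64
Current account = 1311.65 + (-118.18) + 272.64 = 1466.11
Financial account = -(1466.11 + (-225.19) + 168.58) = -1409.50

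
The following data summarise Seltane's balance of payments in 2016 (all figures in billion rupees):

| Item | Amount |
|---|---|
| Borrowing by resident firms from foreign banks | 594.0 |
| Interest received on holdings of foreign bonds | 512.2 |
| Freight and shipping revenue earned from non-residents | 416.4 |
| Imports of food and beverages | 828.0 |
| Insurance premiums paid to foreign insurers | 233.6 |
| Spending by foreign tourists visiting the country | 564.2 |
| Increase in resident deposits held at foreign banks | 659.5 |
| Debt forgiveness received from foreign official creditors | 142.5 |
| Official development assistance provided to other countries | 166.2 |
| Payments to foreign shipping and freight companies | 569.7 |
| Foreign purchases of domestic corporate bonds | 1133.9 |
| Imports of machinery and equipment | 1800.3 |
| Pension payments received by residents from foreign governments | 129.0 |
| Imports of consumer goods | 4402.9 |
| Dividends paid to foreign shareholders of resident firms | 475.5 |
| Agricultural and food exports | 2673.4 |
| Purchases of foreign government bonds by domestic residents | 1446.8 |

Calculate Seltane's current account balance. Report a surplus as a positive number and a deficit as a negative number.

Goods: -1800.3 - 828.0 + 2673.4 - 4402.9 = -4357.8
Services: -233.6 + 564.2 - 569.7 + 416.4 = 177.3
Primary income: 512.2 - 475.5 = 36.7
Secondary income: -166.2 + 129.0 = -37.2
Current account = (-4357.8) + 177.3 + 36.7 + (-37.2) = -4181.0
(Excluded from the current account — financial account: borrowing by resident firms from foreign banks 594.0, increase in resident deposits held at foreign banks 659.5, foreign purchases of domestic corporate bonds 1133.9, purchases of foreign government bonds by domestic residents 1446.8; capital account: debt forgiveness received from foreign official creditors 142.5.)

-4181.0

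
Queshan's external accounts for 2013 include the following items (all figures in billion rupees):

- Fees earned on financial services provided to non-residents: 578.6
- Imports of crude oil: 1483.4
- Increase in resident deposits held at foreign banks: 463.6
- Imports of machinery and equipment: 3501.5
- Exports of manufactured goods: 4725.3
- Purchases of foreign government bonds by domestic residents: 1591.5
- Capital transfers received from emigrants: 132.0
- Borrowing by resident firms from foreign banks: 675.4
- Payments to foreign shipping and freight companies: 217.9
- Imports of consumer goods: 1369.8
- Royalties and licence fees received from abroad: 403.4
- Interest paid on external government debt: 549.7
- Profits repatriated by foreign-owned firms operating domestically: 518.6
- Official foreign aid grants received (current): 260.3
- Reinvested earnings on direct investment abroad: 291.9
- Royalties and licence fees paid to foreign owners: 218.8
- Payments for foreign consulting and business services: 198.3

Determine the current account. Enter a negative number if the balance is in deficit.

-1798.5

Goods: -1369.8 - 3501.5 - 1483.4 + 4725.3 = -1629.4
Services: -198.3 - 218.8 - 217.9 + 578.6 + 403.4 = 347.0
Primary income: -518.6 + 291.9 - 549.7 = -776.4
Secondary income: 260.3
Current account = (-1629.4) + 347.0 + (-776.4) + 260.3 = -1798.5
(Excluded from the current account — financial account: increase in resident deposits held at foreign banks 463.6, purchases of foreign government bonds by domestic residents 1591.5, borrowing by resident firms from foreign banks 675.4; capital account: capital transfers received from emigrants 132.0.)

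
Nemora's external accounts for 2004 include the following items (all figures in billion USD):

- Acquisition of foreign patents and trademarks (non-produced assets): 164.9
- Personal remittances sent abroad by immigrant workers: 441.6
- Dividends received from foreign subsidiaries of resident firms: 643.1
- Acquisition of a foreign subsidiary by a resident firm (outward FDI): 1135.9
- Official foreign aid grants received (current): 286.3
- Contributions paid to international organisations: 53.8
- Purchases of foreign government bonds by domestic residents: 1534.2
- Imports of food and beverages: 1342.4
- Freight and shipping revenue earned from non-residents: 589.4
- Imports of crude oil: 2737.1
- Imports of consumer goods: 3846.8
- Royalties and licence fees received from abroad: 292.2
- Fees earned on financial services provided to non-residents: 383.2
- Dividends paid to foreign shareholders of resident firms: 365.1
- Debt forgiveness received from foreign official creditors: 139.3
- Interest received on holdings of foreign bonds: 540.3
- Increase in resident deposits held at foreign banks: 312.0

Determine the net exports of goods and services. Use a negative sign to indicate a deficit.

Goods: -2737.1 - 3846.8 - 1342.4 = -7926.3
Services: 292.2 + 383.2 + 589.4 = 1264.8
Trade balance = -7926.3 + 1264.8 = -6661.5
(Excluded from the trade balance — capital account: acquisition of foreign patents and trademarks (non-produced assets) 164.9, debt forgiveness received from foreign official creditors 139.3; secondary income: personal remittances sent abroad by immigrant workers 441.6, official foreign aid grants received (current) 286.3, contributions paid to international organisations 53.8; primary income: dividends received from foreign subsidiaries of resident firms 643.1, dividends paid to foreign shareholders of resident firms 365.1, interest received on holdings of foreign bonds 540.3; financial account: acquisition of a foreign subsidiary by a resident firm (outward FDI) 1135.9, purchases of foreign government bonds by domestic residents 1534.2, increase in resident deposits held at foreign banks 312.0.)

-6661.5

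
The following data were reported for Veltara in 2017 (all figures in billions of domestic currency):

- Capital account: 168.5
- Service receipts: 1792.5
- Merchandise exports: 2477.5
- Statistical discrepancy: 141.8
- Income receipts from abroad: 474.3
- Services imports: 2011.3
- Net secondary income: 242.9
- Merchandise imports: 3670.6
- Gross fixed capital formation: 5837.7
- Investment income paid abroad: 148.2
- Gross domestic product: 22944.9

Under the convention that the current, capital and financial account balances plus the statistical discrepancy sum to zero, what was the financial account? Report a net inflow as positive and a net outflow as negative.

Goods balance = 2477.5 - 3670.6 = -1193.1
Services balance = 1792.5 - 2011.3 = -218.8
Trade balance (goods + services) = -1193.1 + (-218.8) = -1411.9
Net primary income = 474.3 - 148.2 = 326.1
Net secondary income = 242.9
Current account = -1411.9 + 326.1 + 242.9 = -842.9
Financial account = -(-842.9 + 168.5 + 141.8) = 532.6

532.6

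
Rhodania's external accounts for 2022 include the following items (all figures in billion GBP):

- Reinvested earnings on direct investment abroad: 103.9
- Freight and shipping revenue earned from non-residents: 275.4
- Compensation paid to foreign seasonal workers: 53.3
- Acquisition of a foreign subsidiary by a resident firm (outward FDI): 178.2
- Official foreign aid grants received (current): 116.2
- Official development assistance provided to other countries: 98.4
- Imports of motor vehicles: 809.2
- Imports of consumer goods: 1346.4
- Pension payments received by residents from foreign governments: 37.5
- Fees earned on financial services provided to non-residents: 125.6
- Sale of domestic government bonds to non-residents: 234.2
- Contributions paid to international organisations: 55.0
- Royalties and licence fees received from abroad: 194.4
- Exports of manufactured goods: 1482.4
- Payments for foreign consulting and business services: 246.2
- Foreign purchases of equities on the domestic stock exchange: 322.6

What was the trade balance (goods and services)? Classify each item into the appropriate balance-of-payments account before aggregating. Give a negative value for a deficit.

-324.0

Goods: 1482.4 - 1346.4 - 809.2 = -673.2
Services: 275.4 + 125.6 - 246.2 + 194.4 = 349.2
Trade balance = -673.2 + 349.2 = -324.0
(Excluded from the trade balance — primary income: reinvested earnings on direct investment abroad 103.9, compensation paid to foreign seasonal workers 53.3; financial account: acquisition of a foreign subsidiary by a resident firm (outward FDI) 178.2, sale of domestic government bonds to non-residents 234.2, foreign purchases of equities on the domestic stock exchange 322.6; secondary income: official foreign aid grants received (current) 116.2, official development assistance provided to other countries 98.4, pension payments received by residents from foreign governments 37.5, contributions paid to international organisations 55.0.)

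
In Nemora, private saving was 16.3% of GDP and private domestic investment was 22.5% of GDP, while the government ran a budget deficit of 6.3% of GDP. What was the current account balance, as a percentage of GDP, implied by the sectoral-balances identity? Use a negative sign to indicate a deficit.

-12.5

By the sectoral-balances identity, CA = (S_private - I) + (T - G).
Private balance = 16.3 - 22.5 = -6.2
Government balance (T - G) = -6.3
CA = -6.2 + (-6.3) = -12.5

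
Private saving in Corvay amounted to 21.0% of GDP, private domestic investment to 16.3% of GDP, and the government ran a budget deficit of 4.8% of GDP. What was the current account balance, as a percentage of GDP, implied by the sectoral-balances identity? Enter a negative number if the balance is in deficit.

By the sectoral-balances identity, CA = (S_private - I) + (T - G).
Private balance = 21.0 - 16.3 = 4.7
Government balance (T - G) = -4.8
CA = 4.7 + (-4.8) = -0.1

-0.1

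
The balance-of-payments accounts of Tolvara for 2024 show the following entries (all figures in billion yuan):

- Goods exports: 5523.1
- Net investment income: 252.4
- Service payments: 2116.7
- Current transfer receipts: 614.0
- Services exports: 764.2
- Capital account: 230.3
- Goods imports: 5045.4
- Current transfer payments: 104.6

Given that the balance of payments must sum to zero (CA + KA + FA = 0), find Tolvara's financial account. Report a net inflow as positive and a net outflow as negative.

-117.3

Goods balance = 5523.1 - 5045.4 = 477.7
Services balance = 764.2 - 2116.7 = -1352.5
Trade balance (goods + services) = 477.7 + (-1352.5) = -874.8
Net primary income = 252.4
Net secondary income = 614.0 - 104.6 = 509.4
Current account = -874.8 + 252.4 + 509.4 = -113.0
Financial account = -(-113.0 + 230.3) = -117.3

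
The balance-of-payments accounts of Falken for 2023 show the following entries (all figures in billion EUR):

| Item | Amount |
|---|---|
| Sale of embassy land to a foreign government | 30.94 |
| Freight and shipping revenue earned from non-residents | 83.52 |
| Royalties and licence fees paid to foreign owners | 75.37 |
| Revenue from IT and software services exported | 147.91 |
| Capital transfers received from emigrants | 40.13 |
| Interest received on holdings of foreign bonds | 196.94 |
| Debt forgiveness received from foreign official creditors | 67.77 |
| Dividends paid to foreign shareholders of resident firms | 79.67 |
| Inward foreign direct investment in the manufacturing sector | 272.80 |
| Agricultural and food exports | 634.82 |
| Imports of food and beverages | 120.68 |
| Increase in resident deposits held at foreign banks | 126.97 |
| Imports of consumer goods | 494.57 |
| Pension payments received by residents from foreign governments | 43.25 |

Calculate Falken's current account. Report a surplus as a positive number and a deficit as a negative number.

336.15

Goods: -120.68 + 634.82 - 494.57 = 19.57
Services: 147.91 - 75.37 + 83.52 = 156.06
Primary income: -79.67 + 196.94 = 117.27
Secondary income: 43.25
Current account = 19.57 + 156.06 + 117.27 + 43.25 = 336.15
(Excluded from the current account — capital account: sale of embassy land to a foreign government 30.94, capital transfers received from emigrants 40.13, debt forgiveness received from foreign official creditors 67.77; financial account: inward foreign direct investment in the manufacturing sector 272.80, increase in resident deposits held at foreign banks 126.97.)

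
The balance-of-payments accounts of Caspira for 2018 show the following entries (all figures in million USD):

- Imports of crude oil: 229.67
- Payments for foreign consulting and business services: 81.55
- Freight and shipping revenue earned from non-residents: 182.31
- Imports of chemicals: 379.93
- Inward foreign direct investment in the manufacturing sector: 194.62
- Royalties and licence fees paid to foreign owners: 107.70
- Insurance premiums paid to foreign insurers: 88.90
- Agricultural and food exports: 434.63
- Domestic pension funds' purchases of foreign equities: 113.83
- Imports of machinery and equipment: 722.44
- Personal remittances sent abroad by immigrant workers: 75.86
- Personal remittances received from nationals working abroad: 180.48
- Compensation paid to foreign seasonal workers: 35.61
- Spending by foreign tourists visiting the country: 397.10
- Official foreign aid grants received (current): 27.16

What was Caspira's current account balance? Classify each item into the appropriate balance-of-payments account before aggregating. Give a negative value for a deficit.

-499.98

Goods: 434.63 - 722.44 - 379.93 - 229.67 = -897.41
Services: 182.31 - 107.70 + 397.10 - 81.55 - 88.90 = 301.26
Primary income: -35.61
Secondary income: -75.86 + 180.48 + 27.16 = 131.78
Current account = (-897.41) + 301.26 + (-35.61) + 131.78 = -499.98
(Excluded from the current account — financial account: inward foreign direct investment in the manufacturing sector 194.62, domestic pension funds' purchases of foreign equities 113.83.)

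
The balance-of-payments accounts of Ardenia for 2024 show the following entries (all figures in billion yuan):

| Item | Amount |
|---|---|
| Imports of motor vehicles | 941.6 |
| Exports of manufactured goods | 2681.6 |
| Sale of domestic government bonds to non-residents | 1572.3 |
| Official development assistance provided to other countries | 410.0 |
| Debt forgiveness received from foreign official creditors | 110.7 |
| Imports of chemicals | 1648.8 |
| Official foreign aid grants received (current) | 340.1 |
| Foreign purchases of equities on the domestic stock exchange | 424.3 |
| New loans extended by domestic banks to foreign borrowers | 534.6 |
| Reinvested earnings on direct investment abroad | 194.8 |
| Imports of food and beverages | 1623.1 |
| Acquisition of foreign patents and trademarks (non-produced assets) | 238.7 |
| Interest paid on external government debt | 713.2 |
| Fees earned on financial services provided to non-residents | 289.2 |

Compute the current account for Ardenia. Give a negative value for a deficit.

Goods: -1648.8 - 941.6 + 2681.6 - 1623.1 = -1531.9
Services: 289.2
Primary income: 194.8 - 713.2 = -518.4
Secondary income: 340.1 - 410.0 = -69.9
Current account = (-1531.9) + 289.2 + (-518.4) + (-69.9) = -1831.0
(Excluded from the current account — financial account: sale of domestic government bonds to non-residents 1572.3, foreign purchases of equities on the domestic stock exchange 424.3, new loans extended by domestic banks to foreign borrowers 534.6; capital account: debt forgiveness received from foreign official creditors 110.7, acquisition of foreign patents and trademarks (non-produced assets) 238.7.)

-1831.0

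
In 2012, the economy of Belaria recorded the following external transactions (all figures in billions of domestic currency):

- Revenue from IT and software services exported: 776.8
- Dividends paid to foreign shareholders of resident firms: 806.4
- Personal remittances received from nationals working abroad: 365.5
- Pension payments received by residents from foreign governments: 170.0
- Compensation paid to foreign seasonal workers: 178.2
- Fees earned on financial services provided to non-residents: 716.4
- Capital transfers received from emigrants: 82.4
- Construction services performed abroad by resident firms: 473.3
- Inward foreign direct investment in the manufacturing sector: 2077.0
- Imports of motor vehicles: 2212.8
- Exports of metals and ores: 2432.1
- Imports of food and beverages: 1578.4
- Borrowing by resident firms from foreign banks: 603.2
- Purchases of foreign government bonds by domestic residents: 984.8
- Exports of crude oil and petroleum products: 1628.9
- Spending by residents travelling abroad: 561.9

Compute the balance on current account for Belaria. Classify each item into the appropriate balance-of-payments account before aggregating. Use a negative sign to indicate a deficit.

1225.3

Goods: -1578.4 + 1628.9 - 2212.8 + 2432.1 = 269.8
Services: -561.9 + 776.8 + 716.4 + 473.3 = 1404.6
Primary income: -178.2 - 806.4 = -984.6
Secondary income: 170.0 + 365.5 = 535.5
Current account = 269.8 + 1404.6 + (-984.6) + 535.5 = 1225.3
(Excluded from the current account — capital account: capital transfers received from emigrants 82.4; financial account: inward foreign direct investment in the manufacturing sector 2077.0, borrowing by resident firms from foreign banks 603.2, purchases of foreign government bonds by domestic residents 984.8.)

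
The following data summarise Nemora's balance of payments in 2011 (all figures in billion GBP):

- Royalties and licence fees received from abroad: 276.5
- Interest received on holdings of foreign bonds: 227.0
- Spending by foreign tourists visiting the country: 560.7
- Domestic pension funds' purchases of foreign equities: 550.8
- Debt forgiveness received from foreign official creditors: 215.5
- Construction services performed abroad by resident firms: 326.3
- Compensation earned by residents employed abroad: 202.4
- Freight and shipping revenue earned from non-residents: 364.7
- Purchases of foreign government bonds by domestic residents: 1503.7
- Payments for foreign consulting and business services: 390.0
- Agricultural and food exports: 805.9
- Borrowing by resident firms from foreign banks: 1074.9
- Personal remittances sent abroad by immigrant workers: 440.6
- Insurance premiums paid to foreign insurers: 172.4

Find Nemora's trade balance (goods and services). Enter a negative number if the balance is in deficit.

Goods: 805.9
Services: 326.3 - 172.4 + 364.7 + 276.5 - 390.0 + 560.7 = 965.8
Trade balance = 805.9 + 965.8 = 1771.7
(Excluded from the trade balance — primary income: interest received on holdings of foreign bonds 227.0, compensation earned by residents employed abroad 202.4; financial account: domestic pension funds' purchases of foreign equities 550.8, purchases of foreign government bonds by domestic residents 1503.7, borrowing by resident firms from foreign banks 1074.9; capital account: debt forgiveness received from foreign official creditors 215.5; secondary income: personal remittances sent abroad by immigrant workers 440.6.)

1771.7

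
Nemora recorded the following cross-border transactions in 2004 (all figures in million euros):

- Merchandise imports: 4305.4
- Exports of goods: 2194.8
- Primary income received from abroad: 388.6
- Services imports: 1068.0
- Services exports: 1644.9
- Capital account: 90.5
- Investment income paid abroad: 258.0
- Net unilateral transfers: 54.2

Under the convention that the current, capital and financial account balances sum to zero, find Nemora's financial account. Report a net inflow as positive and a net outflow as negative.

1258.4

Goods balance = 2194.8 - 4305.4 = -2110.6
Services balance = 1644.9 - 1068.0 = 576.9
Trade balance (goods + services) = -2110.6 + 576.9 = -1533.7
Net primary income = 388.6 - 258.0 = 130.6
Net secondary income = 54.2
Current account = -1533.7 + 130.6 + 54.2 = -1348.9
Financial account = -(-1348.9 + 90.5) = 1258.4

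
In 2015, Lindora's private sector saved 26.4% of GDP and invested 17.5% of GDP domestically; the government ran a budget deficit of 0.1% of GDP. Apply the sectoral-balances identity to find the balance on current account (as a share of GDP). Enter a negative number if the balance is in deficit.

8.8

By the sectoral-balances identity, CA = (S_private - I) + (T - G).
Private balance = 26.4 - 17.5 = 8.9
Government balance (T - G) = -0.1
CA = 8.9 + (-0.1) = 8.8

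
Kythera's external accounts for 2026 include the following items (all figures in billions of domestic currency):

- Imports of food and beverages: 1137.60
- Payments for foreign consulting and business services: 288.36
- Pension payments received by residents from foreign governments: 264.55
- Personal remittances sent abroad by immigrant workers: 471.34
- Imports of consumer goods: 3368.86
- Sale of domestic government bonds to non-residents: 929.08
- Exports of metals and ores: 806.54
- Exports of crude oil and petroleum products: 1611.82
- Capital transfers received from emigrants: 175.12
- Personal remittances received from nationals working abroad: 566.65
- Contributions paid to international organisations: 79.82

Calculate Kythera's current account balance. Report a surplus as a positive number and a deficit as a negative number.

Goods: -3368.86 + 806.54 + 1611.82 - 1137.60 = -2088.10
Services: -288.36
Secondary income: -79.82 + 566.65 + 264.55 - 471.34 = 280.04
Current account = (-2088.10) + (-288.36) + 280.04 = -2096.42
(Excluded from the current account — financial account: sale of domestic government bonds to non-residents 929.08; capital account: capital transfers received from emigrants 175.12.)

-2096.42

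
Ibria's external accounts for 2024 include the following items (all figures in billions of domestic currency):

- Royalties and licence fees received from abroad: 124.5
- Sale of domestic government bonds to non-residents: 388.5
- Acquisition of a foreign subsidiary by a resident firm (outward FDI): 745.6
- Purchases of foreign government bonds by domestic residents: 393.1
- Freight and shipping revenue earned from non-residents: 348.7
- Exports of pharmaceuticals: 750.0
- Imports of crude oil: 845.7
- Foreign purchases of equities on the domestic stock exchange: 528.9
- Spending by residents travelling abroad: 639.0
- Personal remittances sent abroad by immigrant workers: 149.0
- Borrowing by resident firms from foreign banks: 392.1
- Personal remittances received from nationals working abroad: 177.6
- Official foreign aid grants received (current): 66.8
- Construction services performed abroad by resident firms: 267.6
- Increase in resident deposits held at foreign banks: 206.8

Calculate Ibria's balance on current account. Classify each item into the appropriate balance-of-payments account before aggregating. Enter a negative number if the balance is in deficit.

Goods: 750.0 - 845.7 = -95.7
Services: 124.5 + 267.6 + 348.7 - 639.0 = 101.8
Secondary income: 177.6 + 66.8 - 149.0 = 95.4
Current account = (-95.7) + 101.8 + 95.4 = 101.5
(Excluded from the current account — financial account: sale of domestic government bonds to non-residents 388.5, acquisition of a foreign subsidiary by a resident firm (outward FDI) 745.6, purchases of foreign government bonds by domestic residents 393.1, foreign purchases of equities on the domestic stock exchange 528.9, borrowing by resident firms from foreign banks 392.1, increase in resident deposits held at foreign banks 206.8.)

101.5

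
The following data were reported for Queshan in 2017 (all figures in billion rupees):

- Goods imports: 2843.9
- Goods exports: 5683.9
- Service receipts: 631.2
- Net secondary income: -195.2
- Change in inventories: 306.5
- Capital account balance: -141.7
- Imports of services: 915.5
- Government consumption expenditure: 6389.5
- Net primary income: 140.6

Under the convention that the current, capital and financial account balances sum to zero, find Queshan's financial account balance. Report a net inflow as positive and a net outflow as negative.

-2359.4

Goods balance = 5683.9 - 2843.9 = 2840.0
Services balance = 631.2 - 915.5 = -284.3
Trade balance (goods + services) = 2840.0 + (-284.3) = 2555.7
Net primary income = 140.6
Net secondary income = -195.2
Current account = 2555.7 + 140.6 + (-195.2) = 2501.1
Financial account = -(2501.1 + (-141.7)) = -2359.4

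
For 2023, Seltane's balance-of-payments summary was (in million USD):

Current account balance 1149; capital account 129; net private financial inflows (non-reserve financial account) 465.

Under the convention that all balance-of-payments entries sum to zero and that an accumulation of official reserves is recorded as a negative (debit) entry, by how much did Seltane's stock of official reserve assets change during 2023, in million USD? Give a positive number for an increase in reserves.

1743

Official reserve transactions balance = -(1149 + 129 + 465) = -1743
An accumulation of reserves is recorded as a debit (negative entry), so the change in the stock of reserves is the negative of that balance.
Change in official reserves = -(-1743) = 1743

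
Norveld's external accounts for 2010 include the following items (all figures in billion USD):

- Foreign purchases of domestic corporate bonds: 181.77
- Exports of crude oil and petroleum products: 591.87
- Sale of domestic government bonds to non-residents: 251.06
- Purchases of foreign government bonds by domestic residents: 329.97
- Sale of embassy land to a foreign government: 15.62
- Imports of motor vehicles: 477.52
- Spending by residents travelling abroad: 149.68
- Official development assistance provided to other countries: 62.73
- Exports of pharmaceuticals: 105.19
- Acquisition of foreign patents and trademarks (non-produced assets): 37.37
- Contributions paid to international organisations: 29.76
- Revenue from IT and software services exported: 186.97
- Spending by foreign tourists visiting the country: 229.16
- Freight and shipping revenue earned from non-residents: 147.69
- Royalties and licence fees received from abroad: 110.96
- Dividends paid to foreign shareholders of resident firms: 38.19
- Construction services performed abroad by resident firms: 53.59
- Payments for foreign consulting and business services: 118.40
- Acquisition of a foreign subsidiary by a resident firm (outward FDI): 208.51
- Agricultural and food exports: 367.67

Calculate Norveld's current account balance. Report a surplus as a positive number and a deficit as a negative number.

916.82

Goods: 367.67 + 591.87 + 105.19 - 477.52 = 587.21
Services: 229.16 + 53.59 + 110.96 + 186.97 - 149.68 + 147.69 - 118.40 = 460.29
Primary income: -38.19
Secondary income: -62.73 - 29.76 = -92.49
Current account = 587.21 + 460.29 + (-38.19) + (-92.49) = 916.82
(Excluded from the current account — financial account: foreign purchases of domestic corporate bonds 181.77, sale of domestic government bonds to non-residents 251.06, purchases of foreign government bonds by domestic residents 329.97, acquisition of a foreign subsidiary by a resident firm (outward FDI) 208.51; capital account: sale of embassy land to a foreign government 15.62, acquisition of foreign patents and trademarks (non-produced assets) 37.37.)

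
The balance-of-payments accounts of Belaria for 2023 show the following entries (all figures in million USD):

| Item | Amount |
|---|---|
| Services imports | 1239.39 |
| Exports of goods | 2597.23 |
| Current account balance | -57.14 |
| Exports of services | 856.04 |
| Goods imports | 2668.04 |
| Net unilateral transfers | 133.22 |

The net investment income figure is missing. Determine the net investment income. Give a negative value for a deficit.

263.80

Current account = goods balance + services balance + net primary income + net secondary income
Sum of the known components = -320.94
Net investment income = CA - (known components) = -57.14 - (-320.94) = 263.80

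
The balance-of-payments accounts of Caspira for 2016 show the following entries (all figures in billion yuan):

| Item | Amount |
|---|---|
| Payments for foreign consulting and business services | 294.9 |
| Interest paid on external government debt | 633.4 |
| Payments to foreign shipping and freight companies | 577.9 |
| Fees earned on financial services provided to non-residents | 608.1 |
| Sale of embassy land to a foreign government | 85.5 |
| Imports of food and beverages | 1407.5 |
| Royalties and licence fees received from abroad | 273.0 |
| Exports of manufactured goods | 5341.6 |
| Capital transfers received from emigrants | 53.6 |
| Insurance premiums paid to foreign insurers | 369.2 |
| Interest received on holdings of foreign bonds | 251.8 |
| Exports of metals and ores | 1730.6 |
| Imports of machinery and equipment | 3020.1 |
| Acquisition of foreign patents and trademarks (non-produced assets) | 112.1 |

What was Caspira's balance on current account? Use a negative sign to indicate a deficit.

Goods: -1407.5 - 3020.1 + 1730.6 + 5341.6 = 2644.6
Services: -294.9 - 577.9 + 273.0 - 369.2 + 608.1 = -360.9
Primary income: 251.8 - 633.4 = -381.6
Current account = 2644.6 + (-360.9) + (-381.6) = 1902.1
(Excluded from the current account — capital account: sale of embassy land to a foreign government 85.5, capital transfers received from emigrants 53.6, acquisition of foreign patents and trademarks (non-produced assets) 112.1.)

1902.1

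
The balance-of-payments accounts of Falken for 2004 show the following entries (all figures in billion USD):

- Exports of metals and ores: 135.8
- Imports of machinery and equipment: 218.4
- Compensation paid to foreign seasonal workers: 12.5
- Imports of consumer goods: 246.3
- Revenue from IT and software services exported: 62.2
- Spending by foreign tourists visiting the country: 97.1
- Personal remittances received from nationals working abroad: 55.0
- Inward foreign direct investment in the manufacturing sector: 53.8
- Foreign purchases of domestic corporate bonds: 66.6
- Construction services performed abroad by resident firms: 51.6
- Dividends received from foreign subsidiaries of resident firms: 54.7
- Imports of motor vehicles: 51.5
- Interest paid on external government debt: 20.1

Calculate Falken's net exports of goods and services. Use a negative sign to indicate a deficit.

-169.5

Goods: -51.5 + 135.8 - 246.3 - 218.4 = -380.4
Services: 97.1 + 62.2 + 51.6 = 210.9
Trade balance = -380.4 + 210.9 = -169.5
(Excluded from the trade balance — primary income: compensation paid to foreign seasonal workers 12.5, dividends received from foreign subsidiaries of resident firms 54.7, interest paid on external government debt 20.1; secondary income: personal remittances received from nationals working abroad 55.0; financial account: inward foreign direct investment in the manufacturing sector 53.8, foreign purchases of domestic corporate bonds 66.6.)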